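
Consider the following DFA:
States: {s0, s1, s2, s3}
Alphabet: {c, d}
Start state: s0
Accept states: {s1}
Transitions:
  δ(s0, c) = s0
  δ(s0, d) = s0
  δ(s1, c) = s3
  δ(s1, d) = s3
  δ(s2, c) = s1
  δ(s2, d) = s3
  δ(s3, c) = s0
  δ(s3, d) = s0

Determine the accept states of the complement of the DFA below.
Complement accept states = All states \ Original accept states
= {s0, s1, s2, s3} \ {s1}
{s0, s2, s3}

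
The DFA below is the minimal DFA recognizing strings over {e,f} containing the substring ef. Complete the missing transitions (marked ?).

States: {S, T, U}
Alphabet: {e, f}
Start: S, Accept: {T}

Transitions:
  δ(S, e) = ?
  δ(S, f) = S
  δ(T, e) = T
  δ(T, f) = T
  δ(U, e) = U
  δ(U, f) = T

From the language and accept set, identify what each state tracks — S: no e seen yet; T: substring ef seen; U: seen a e, waiting for f.
Each missing δ(q, a) is the state matching the new tracked value after reading a.
δ(S, e) = U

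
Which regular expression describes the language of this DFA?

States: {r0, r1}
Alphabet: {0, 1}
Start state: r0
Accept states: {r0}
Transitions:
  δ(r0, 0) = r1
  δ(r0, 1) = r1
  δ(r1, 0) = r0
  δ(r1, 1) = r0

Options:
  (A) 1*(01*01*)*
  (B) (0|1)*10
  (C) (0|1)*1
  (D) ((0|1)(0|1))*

Check each option against the DFA on short strings; one disagreement eliminates an option:
  (A) 1*(01*01*)*: on '1' the DFA goes r0 → r1 and rejects (r1 ∉ Accept), but the regex matches it → eliminate
  (B) (0|1)*10: on ε the DFA stays in r0 and accepts (r0 ∈ Accept), but the regex does not match it → eliminate
  (C) (0|1)*1: on ε the DFA stays in r0 and accepts (r0 ∈ Accept), but the regex does not match it → eliminate
  (D) ((0|1)(0|1))*: agrees with the DFA on every string of length ≤ 6
Only (D) is consistent with the DFA.
(D) ((0|1)(0|1))*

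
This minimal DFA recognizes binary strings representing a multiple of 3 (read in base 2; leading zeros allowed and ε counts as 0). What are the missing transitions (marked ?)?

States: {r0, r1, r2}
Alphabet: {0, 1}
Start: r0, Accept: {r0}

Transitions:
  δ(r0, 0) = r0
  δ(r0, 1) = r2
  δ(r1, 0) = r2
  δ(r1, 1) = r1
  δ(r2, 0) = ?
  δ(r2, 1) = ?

From the language and accept set, identify what each state tracks — r0: value ≡ 0 (mod 3); r1: value ≡ 2 (mod 3); r2: value ≡ 1 (mod 3).
Each missing δ(q, a) is the state matching the new tracked value after reading a.
δ(r2, 0) = r1; δ(r2, 1) = r0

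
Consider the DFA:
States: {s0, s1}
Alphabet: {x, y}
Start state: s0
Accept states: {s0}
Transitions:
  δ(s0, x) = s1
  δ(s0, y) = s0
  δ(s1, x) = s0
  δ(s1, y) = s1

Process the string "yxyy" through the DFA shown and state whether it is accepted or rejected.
Processing string "yxyy":
  s0 --y--> s0
  s0 --x--> s1
  s1 --y--> s1
  s1 --y--> s1
Final state: s1
Accept states: {s0}
No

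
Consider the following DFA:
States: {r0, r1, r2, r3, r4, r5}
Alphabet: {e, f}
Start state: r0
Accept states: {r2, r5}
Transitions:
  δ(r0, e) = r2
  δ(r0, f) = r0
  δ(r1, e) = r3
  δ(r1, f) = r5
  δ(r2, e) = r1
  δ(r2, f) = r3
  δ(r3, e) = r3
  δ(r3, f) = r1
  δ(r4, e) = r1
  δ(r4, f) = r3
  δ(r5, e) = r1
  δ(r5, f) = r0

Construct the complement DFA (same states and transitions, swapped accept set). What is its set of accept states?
Complement accept states = All states \ Original accept states
= {r0, r1, r2, r3, r4, r5} \ {r2, r5}
{r0, r1, r3, r4}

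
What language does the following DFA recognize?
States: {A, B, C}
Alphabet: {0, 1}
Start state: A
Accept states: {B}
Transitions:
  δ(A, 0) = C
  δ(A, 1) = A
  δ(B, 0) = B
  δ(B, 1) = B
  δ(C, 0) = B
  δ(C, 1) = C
Testing a few strings:
  '101' → reject
  '111' → reject
  '1000' → accept
  '1011' → reject
State roles: A=zero 0's seen; B=≥ two 0's seen; C=one 0 seen
All binary strings containing at least two 0's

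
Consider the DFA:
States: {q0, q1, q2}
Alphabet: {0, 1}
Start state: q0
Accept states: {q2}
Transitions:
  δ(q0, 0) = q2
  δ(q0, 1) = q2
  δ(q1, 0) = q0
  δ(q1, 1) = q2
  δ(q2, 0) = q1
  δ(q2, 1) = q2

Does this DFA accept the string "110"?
Processing string "110":
  q0 --1--> q2
  q2 --1--> q2
  q2 --0--> q1
Final state: q1
Accept states: {q2}
No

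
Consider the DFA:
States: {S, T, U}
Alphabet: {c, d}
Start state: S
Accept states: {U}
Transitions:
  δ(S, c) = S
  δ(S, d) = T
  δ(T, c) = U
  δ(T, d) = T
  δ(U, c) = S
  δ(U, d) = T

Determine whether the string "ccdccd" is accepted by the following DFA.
Processing string "ccdccd":
  S --c--> S
  S --c--> S
  S --d--> T
  T --c--> U
  U --c--> S
  S --d--> T
Final state: T
Accept states: {U}
No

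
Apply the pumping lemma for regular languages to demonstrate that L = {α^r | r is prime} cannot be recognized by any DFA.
Assume L is regular with pumping length p. Idea: pumping by a suitable count produces a composite length.
Let q be a prime with q ≥ p and choose s = α^q ∈ L. By the pumping lemma, s = xyz with |xy| ≤ p, |y| = k ≥ 1. Take i = q+1: |xy^(q+1)z| = q + q·k = q(1+k). Since q ≥ 2 and 1+k ≥ 2, q(1+k) is composite, so xy^(q+1)z ∉ L.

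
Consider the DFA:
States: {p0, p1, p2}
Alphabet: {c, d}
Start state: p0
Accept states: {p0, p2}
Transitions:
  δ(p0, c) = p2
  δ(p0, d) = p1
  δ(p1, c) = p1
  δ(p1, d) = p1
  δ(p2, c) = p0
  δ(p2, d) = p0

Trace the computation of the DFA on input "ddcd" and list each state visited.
read 'd': p0 → p1
  read 'd': p1 → p1
  read 'c': p1 → p1
  read 'd': p1 → p1
p0 -> p1 -> p1 -> p1 -> p1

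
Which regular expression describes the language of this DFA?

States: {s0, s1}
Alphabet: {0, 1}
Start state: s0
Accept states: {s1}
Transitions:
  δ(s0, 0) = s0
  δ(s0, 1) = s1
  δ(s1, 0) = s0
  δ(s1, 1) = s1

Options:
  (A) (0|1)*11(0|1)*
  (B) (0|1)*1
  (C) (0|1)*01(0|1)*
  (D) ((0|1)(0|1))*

Check each option against the DFA on short strings; one disagreement eliminates an option:
  (A) (0|1)*11(0|1)*: on '1' the DFA goes s0 → s1 and accepts (s1 ∈ Accept), but the regex does not match it → eliminate
  (B) (0|1)*1: agrees with the DFA on every string of length ≤ 6
  (C) (0|1)*01(0|1)*: on '1' the DFA goes s0 → s1 and accepts (s1 ∈ Accept), but the regex does not match it → eliminate
  (D) ((0|1)(0|1))*: on ε the DFA stays in s0 and rejects (s0 ∉ Accept), but the regex matches it → eliminate
Only (B) is consistent with the DFA.
(B) (0|1)*1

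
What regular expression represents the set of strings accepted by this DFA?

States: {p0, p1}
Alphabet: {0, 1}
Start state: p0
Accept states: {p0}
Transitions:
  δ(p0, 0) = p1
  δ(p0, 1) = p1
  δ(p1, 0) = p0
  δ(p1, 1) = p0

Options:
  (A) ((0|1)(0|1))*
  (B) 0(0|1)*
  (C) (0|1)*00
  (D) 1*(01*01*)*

Check each option against the DFA on short strings; one disagreement eliminates an option:
  (A) ((0|1)(0|1))*: agrees with the DFA on every string of length ≤ 6
  (B) 0(0|1)*: on ε the DFA stays in p0 and accepts (p0 ∈ Accept), but the regex does not match it → eliminate
  (C) (0|1)*00: on ε the DFA stays in p0 and accepts (p0 ∈ Accept), but the regex does not match it → eliminate
  (D) 1*(01*01*)*: on '1' the DFA goes p0 → p1 and rejects (p1 ∉ Accept), but the regex matches it → eliminate
Only (A) is consistent with the DFA.
(A) ((0|1)(0|1))*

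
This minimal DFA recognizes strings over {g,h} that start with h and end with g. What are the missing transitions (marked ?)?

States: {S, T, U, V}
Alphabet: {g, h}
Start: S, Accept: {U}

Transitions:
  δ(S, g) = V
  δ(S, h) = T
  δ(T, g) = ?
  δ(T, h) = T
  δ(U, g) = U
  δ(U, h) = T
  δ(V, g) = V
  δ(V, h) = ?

From the language and accept set, identify what each state tracks — S: no input read; T: started with h, last symbol h; U: started with h, last symbol g; V: started with g (dead).
Each missing δ(q, a) is the state matching the new tracked value after reading a.
δ(T, g) = U; δ(V, h) = V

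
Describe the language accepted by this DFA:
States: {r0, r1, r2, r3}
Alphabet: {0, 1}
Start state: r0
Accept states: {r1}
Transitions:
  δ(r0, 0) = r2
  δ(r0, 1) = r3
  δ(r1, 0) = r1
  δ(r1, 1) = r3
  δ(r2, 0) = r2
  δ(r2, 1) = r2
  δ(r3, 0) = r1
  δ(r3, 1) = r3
Testing a few strings:
  '10' → accept
  '0110' → reject
  '11' → reject
  '111' → reject
State roles: r0=no input read; r1=started with 1, last symbol 0; r2=started with 0 (dead); r3=started with 1, last symbol 1
All binary strings that start with 1 and end with 0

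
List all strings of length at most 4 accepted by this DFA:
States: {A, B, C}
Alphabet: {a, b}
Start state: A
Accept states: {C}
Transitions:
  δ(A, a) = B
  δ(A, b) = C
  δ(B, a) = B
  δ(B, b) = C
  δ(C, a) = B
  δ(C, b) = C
b, ab, bb, aab, abb, bab, bbb, aaab, aabb, abab, abbb, baab, babb, bbab, bbbb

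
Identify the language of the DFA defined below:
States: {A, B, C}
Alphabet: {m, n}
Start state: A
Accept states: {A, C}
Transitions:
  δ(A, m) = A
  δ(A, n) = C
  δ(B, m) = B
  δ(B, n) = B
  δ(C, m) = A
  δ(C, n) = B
Testing a few strings:
  'mnnn' → reject
  'n' → accept
  'mmmm' → accept
  'mnnm' → reject
State roles: A=last symbol not n (ok); B=saw nn (dead); C=last symbol n (ok)
All strings over {m,n} with no two consecutive n's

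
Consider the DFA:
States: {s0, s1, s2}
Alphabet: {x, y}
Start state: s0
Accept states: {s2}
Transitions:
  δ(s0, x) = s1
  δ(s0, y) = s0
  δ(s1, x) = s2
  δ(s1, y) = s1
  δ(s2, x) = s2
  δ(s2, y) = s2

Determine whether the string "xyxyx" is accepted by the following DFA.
Processing string "xyxyx":
  s0 --x--> s1
  s1 --y--> s1
  s1 --x--> s2
  s2 --y--> s2
  s2 --x--> s2
Final state: s2
Accept states: {s2}
Yes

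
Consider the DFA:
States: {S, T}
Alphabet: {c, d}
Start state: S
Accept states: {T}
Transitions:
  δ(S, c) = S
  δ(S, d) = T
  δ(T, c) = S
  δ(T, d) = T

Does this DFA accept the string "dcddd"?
Processing string "dcddd":
  S --d--> T
  T --c--> S
  S --d--> T
  T --d--> T
  T --d--> T
Final state: T
Accept states: {T}
Yes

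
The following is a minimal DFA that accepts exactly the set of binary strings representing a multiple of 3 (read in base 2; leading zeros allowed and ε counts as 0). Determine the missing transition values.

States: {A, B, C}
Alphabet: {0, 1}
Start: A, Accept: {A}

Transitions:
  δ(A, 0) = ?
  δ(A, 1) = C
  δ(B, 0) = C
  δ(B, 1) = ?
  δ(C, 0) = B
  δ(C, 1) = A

From the language and accept set, identify what each state tracks — A: value ≡ 0 (mod 3); B: value ≡ 2 (mod 3); C: value ≡ 1 (mod 3).
Each missing δ(q, a) is the state matching the new tracked value after reading a.
δ(A, 0) = A; δ(B, 1) = B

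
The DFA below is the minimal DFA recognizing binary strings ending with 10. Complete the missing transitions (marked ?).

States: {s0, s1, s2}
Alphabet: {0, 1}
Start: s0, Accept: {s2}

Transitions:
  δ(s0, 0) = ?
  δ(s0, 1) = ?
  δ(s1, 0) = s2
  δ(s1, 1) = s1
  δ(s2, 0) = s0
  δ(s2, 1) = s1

From the language and accept set, identify what each state tracks — s0: no suffix match; s1: one trailing 1; s2: suffix is 10.
Each missing δ(q, a) is the state matching the new tracked value after reading a.
δ(s0, 0) = s0; δ(s0, 1) = s1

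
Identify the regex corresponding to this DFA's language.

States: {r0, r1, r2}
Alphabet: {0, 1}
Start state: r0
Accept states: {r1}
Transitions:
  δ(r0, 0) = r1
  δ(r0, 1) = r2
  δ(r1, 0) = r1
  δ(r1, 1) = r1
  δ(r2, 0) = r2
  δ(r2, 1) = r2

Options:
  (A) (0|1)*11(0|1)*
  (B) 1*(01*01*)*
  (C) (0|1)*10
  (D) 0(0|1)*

Check each option against the DFA on short strings; one disagreement eliminates an option:
  (A) (0|1)*11(0|1)*: on '0' the DFA goes r0 → r1 and accepts (r1 ∈ Accept), but the regex does not match it → eliminate
  (B) 1*(01*01*)*: on ε the DFA stays in r0 and rejects (r0 ∉ Accept), but the regex matches it → eliminate
  (C) (0|1)*10: on '0' the DFA goes r0 → r1 and accepts (r1 ∈ Accept), but the regex does not match it → eliminate
  (D) 0(0|1)*: agrees with the DFA on every string of length ≤ 6
Only (D) is consistent with the DFA.
(D) 0(0|1)*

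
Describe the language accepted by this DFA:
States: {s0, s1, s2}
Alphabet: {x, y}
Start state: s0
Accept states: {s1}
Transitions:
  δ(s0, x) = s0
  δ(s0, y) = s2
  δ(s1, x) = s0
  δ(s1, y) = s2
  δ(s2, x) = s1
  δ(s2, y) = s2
Testing a few strings:
  'yyy' → reject
  'yyxy' → reject
  'xxyy' → reject
  'yxyx' → accept
State roles: s0=no suffix match; s1=suffix is yx; s2=one trailing y
All strings over {x,y} ending with yx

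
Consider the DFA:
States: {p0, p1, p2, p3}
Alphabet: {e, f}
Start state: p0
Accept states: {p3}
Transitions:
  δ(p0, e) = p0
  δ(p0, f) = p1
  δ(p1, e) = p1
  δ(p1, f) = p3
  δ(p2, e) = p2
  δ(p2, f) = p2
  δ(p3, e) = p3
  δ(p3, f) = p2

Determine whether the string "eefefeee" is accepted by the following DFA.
Processing string "eefefeee":
  p0 --e--> p0
  p0 --e--> p0
  p0 --f--> p1
  p1 --e--> p1
  p1 --f--> p3
  p3 --e--> p3
  p3 --e--> p3
  p3 --e--> p3
Final state: p3
Accept states: {p3}
Yes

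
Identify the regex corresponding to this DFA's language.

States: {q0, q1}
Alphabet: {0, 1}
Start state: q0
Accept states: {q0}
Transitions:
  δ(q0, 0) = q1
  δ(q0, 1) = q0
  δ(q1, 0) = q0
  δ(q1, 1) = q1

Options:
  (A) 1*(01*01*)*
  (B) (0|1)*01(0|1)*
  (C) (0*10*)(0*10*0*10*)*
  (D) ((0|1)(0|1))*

Check each option against the DFA on short strings; one disagreement eliminates an option:
  (A) 1*(01*01*)*: agrees with the DFA on every string of length ≤ 6
  (B) (0|1)*01(0|1)*: on ε the DFA stays in q0 and accepts (q0 ∈ Accept), but the regex does not match it → eliminate
  (C) (0*10*)(0*10*0*10*)*: on ε the DFA stays in q0 and accepts (q0 ∈ Accept), but the regex does not match it → eliminate
  (D) ((0|1)(0|1))*: on '1' the DFA goes q0 → q0 and accepts (q0 ∈ Accept), but the regex does not match it → eliminate
Only (A) is consistent with the DFA.
(A) 1*(01*01*)*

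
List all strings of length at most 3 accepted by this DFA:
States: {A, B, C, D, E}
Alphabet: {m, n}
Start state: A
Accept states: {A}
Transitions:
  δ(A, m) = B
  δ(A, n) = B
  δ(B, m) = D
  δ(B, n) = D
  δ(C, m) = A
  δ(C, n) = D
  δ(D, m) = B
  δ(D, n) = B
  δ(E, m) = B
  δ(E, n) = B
ε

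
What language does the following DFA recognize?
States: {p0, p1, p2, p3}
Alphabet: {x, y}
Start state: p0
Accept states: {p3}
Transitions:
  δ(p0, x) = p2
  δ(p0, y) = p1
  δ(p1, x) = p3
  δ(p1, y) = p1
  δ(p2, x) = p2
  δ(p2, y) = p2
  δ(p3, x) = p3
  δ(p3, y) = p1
Testing a few strings:
  'yyyx' → accept
  'x' → reject
  'yyy' → reject
  'yx' → accept
State roles: p0=no input read; p1=started with y, last symbol y; p2=started with x (dead); p3=started with y, last symbol x
All strings over {x,y} that start with y and end with x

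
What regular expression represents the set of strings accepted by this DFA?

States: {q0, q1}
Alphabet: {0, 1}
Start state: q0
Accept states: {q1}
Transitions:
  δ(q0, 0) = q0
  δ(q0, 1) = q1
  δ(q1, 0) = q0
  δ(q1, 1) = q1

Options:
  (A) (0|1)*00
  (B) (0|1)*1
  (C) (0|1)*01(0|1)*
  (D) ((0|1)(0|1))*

Check each option against the DFA on short strings; one disagreement eliminates an option:
  (A) (0|1)*00: on '1' the DFA goes q0 → q1 and accepts (q1 ∈ Accept), but the regex does not match it → eliminate
  (B) (0|1)*1: agrees with the DFA on every string of length ≤ 6
  (C) (0|1)*01(0|1)*: on '1' the DFA goes q0 → q1 and accepts (q1 ∈ Accept), but the regex does not match it → eliminate
  (D) ((0|1)(0|1))*: on ε the DFA stays in q0 and rejects (q0 ∉ Accept), but the regex matches it → eliminate
Only (B) is consistent with the DFA.
(B) (0|1)*1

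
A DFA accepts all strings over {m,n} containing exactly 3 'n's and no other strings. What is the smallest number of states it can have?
By Myhill–Nerode, count the distinguishable equivalence classes: 5 classes — having seen 0, 1, …, 3, or >3 copies of 'n'; the count-3 class is the only accepting one and >3 is dead.
5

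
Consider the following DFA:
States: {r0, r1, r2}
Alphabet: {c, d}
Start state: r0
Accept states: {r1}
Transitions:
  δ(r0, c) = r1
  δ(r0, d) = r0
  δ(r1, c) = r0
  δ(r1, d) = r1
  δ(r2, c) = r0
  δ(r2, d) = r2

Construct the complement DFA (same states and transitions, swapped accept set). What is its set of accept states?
Complement accept states = All states \ Original accept states
= {r0, r1, r2} \ {r1}
{r0, r2}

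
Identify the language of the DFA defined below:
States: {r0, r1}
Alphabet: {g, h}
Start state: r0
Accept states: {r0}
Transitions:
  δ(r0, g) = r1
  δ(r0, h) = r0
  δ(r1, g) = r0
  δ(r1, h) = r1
Testing a few strings:
  'hg' → reject
  'gg' → accept
  'ggh' → accept
  'hhh' → accept
State roles: r0=even number of g's so far; r1=odd number of g's so far
All strings over {g,h} with an even number of g's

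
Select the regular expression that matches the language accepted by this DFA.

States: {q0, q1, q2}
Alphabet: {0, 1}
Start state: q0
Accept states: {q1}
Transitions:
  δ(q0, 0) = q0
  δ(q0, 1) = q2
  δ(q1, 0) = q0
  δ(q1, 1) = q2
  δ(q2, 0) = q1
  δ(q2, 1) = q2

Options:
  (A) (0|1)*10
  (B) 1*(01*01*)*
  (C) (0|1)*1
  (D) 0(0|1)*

Check each option against the DFA on short strings; one disagreement eliminates an option:
  (A) (0|1)*10: agrees with the DFA on every string of length ≤ 6
  (B) 1*(01*01*)*: on ε the DFA stays in q0 and rejects (q0 ∉ Accept), but the regex matches it → eliminate
  (C) (0|1)*1: on '1' the DFA goes q0 → q2 and rejects (q2 ∉ Accept), but the regex matches it → eliminate
  (D) 0(0|1)*: on '0' the DFA goes q0 → q0 and rejects (q0 ∉ Accept), but the regex matches it → eliminate
Only (A) is consistent with the DFA.
(A) (0|1)*10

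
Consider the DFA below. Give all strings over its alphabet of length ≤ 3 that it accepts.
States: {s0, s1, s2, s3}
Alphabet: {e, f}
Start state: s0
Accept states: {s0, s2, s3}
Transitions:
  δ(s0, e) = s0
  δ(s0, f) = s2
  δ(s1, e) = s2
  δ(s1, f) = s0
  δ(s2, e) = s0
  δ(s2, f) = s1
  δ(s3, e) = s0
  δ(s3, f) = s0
ε, e, f, ee, ef, fe, eee, eef, efe, fee, fef, ffe, fff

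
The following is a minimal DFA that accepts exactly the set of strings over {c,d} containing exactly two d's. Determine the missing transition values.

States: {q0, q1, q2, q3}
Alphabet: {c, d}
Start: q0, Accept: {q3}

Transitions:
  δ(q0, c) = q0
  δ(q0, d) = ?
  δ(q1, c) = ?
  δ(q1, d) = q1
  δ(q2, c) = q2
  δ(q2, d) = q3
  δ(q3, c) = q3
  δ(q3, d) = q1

From the language and accept set, identify what each state tracks — q0: zero d's; q1: ≥ three d's (dead); q2: one d; q3: two d's.
Each missing δ(q, a) is the state matching the new tracked value after reading a.
δ(q0, d) = q2; δ(q1, c) = q1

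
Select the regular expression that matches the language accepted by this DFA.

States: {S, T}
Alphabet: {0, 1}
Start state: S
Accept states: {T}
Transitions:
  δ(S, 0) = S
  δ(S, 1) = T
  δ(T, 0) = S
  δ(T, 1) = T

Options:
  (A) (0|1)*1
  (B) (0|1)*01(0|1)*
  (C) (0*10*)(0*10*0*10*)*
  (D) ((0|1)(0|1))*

Check each option against the DFA on short strings; one disagreement eliminates an option:
  (A) (0|1)*1: agrees with the DFA on every string of length ≤ 6
  (B) (0|1)*01(0|1)*: on '1' the DFA goes S → T and accepts (T ∈ Accept), but the regex does not match it → eliminate
  (C) (0*10*)(0*10*0*10*)*: on '10' the DFA goes S → T → S and rejects (S ∉ Accept), but the regex matches it → eliminate
  (D) ((0|1)(0|1))*: on ε the DFA stays in S and rejects (S ∉ Accept), but the regex matches it → eliminate
Only (A) is consistent with the DFA.
(A) (0|1)*1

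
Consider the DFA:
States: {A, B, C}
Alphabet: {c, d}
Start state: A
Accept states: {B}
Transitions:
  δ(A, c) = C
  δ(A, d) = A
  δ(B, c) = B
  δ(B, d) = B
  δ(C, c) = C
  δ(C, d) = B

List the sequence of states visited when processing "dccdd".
read 'd': A → A
  read 'c': A → C
  read 'c': C → C
  read 'd': C → B
  read 'd': B → B
A -> A -> C -> C -> B -> B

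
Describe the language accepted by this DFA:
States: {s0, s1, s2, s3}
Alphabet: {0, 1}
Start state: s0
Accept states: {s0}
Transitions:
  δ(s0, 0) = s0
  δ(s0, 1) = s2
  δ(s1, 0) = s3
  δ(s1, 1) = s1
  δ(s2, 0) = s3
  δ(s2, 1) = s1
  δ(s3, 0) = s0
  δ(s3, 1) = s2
Testing a few strings:
  '01' → reject
  '111' → reject
  '110' → reject
  '1' → reject
State roles: s0=value ≡ 0 (mod 4); s1=value ≡ 3 (mod 4); s2=value ≡ 1 (mod 4); s3=value ≡ 2 (mod 4)
All binary strings representing a multiple of 4 (read in base 2; leading zeros allowed and ε counts as 0)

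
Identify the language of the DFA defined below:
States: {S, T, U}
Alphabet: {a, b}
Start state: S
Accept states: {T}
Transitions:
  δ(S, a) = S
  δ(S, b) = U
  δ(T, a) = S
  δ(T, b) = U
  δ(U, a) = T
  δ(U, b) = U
Testing a few strings:
  'ba' → accept
  'bbba' → accept
  'aab' → reject
  'a' → reject
State roles: S=no suffix match; T=suffix is ba; U=one trailing b
All strings over {a,b} ending with ba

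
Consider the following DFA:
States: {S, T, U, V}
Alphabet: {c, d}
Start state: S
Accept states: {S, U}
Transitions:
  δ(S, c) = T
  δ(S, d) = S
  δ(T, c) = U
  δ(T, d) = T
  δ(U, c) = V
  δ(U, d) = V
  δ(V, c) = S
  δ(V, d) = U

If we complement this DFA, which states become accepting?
Complement accept states = All states \ Original accept states
= {S, T, U, V} \ {S, U}
{T, V}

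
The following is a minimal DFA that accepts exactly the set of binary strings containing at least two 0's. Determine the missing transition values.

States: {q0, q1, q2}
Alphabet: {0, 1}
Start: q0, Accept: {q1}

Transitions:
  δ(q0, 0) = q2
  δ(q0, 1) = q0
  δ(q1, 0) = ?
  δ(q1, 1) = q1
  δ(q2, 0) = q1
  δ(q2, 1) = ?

From the language and accept set, identify what each state tracks — q0: zero 0's seen; q1: ≥ two 0's seen; q2: one 0 seen.
Each missing δ(q, a) is the state matching the new tracked value after reading a.
δ(q1, 0) = q1; δ(q2, 1) = q2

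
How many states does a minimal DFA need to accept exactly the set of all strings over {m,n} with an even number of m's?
By Myhill–Nerode, count the distinguishable equivalence classes: two classes — parity of the count of m's.
2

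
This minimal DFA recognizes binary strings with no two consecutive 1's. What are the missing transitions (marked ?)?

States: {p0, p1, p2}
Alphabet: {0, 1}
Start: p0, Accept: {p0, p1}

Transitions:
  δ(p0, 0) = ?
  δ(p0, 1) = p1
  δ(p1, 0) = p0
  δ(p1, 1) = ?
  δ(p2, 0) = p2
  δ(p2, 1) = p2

From the language and accept set, identify what each state tracks — p0: last symbol not 1 (ok); p1: last symbol 1 (ok); p2: saw 11 (dead).
Each missing δ(q, a) is the state matching the new tracked value after reading a.
δ(p0, 0) = p0; δ(p1, 1) = p2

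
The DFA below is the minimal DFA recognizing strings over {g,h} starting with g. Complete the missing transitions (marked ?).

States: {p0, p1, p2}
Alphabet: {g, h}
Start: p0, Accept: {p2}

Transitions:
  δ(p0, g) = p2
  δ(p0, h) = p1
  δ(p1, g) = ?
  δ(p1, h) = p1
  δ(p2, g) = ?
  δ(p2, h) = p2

From the language and accept set, identify what each state tracks — p0: no input read; p1: started with h (dead); p2: started with g.
Each missing δ(q, a) is the state matching the new tracked value after reading a.
δ(p1, g) = p1; δ(p2, g) = p2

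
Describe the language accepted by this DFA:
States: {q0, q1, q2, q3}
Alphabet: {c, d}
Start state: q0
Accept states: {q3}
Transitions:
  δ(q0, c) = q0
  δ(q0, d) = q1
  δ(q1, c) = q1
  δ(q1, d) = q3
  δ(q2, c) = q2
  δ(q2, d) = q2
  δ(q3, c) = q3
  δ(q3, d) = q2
Testing a few strings:
  'd' → reject
  'dcdc' → accept
  'cc' → reject
  'cd' → reject
State roles: q0=zero d's; q1=one d; q2=≥ three d's (dead); q3=two d's
All strings over {c,d} containing exactly two d's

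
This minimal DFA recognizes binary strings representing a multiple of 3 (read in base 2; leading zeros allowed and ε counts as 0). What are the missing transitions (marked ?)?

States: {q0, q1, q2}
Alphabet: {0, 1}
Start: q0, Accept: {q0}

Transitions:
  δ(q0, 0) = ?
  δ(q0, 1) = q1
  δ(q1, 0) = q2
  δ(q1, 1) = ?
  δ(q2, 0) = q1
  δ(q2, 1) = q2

From the language and accept set, identify what each state tracks — q0: value ≡ 0 (mod 3); q1: value ≡ 1 (mod 3); q2: value ≡ 2 (mod 3).
Each missing δ(q, a) is the state matching the new tracked value after reading a.
δ(q0, 0) = q0; δ(q1, 1) = q0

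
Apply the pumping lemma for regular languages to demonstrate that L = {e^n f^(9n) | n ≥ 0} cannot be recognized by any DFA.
Assume L is regular with pumping length p. Idea: pumping the e-block breaks the 1:9 ratio.
Choose s = e^p f^(9p) (length 10p ≥ p). By the pumping lemma, s = xyz with |xy| ≤ p, |y| > 0, so y = e^k with k ≥ 1. Then xy²z = e^(p+k) f^(9p). For this to be in L we would need 9p = 9(p+k), i.e. 9k = 0, contradicting k ≥ 1. So xy²z ∉ L.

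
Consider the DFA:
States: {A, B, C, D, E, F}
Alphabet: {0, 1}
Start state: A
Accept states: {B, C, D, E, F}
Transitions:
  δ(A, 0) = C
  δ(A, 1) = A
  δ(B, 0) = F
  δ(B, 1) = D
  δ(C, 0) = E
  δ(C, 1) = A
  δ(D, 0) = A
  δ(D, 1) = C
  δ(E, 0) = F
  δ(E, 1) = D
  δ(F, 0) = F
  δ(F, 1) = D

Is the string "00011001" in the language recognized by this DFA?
Processing string "00011001":
  A --0--> C
  C --0--> E
  E --0--> F
  F --1--> D
  D --1--> C
  C --0--> E
  E --0--> F
  F --1--> D
Final state: D
Accept states: {B, C, D, E, F}
Yes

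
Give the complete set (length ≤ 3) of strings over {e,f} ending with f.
f, ef, ff, eef, eff, fef, fff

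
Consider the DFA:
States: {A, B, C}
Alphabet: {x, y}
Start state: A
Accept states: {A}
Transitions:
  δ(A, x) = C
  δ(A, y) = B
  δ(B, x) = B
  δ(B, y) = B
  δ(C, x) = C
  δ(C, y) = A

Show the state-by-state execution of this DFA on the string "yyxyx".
read 'y': A → B
  read 'y': B → B
  read 'x': B → B
  read 'y': B → B
  read 'x': B → B
A -> B -> B -> B -> B -> B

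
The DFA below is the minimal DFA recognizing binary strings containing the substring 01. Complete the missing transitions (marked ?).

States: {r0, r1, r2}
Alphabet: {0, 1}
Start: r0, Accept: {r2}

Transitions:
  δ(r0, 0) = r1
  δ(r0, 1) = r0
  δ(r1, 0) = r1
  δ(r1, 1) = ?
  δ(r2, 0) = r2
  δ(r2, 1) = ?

From the language and accept set, identify what each state tracks — r0: no 0 seen yet; r1: seen a 0, waiting for 1; r2: substring 01 seen.
Each missing δ(q, a) is the state matching the new tracked value after reading a.
δ(r1, 1) = r2; δ(r2, 1) = r2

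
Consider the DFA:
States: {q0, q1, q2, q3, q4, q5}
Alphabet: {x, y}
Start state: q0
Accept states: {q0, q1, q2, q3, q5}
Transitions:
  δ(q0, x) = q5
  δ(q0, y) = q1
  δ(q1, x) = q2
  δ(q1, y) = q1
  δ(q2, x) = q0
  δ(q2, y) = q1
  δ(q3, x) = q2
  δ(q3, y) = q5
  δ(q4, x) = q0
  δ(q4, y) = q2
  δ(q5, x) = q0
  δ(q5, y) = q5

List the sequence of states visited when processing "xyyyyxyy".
read 'x': q0 → q5
  read 'y': q5 → q5
  read 'y': q5 → q5
  read 'y': q5 → q5
  read 'y': q5 → q5
  read 'x': q5 → q0
  read 'y': q0 → q1
  read 'y': q1 → q1
q0 -> q5 -> q5 -> q5 -> q5 -> q5 -> q0 -> q1 -> q1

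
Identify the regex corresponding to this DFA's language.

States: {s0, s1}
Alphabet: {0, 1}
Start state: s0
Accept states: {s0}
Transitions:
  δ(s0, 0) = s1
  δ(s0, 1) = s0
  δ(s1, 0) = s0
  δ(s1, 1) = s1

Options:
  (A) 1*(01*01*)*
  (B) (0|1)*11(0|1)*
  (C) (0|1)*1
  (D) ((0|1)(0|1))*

Check each option against the DFA on short strings; one disagreement eliminates an option:
  (A) 1*(01*01*)*: agrees with the DFA on every string of length ≤ 6
  (B) (0|1)*11(0|1)*: on ε the DFA stays in s0 and accepts (s0 ∈ Accept), but the regex does not match it → eliminate
  (C) (0|1)*1: on ε the DFA stays in s0 and accepts (s0 ∈ Accept), but the regex does not match it → eliminate
  (D) ((0|1)(0|1))*: on '1' the DFA goes s0 → s0 and accepts (s0 ∈ Accept), but the regex does not match it → eliminate
Only (A) is consistent with the DFA.
(A) 1*(01*01*)*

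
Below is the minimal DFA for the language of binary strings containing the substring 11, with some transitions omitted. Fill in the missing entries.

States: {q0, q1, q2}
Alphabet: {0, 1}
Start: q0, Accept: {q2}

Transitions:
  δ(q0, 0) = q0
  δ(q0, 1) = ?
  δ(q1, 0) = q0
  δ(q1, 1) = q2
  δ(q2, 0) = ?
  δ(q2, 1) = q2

From the language and accept set, identify what each state tracks — q0: no progress toward 11; q1: one trailing 1; q2: substring 11 seen.
Each missing δ(q, a) is the state matching the new tracked value after reading a.
δ(q0, 1) = q1; δ(q2, 0) = q2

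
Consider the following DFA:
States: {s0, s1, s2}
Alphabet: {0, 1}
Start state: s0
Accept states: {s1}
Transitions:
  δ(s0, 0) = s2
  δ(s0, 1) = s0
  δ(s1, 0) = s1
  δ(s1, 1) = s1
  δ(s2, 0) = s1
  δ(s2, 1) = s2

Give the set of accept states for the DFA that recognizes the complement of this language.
Complement accept states = All states \ Original accept states
= {s0, s1, s2} \ {s1}
{s0, s2}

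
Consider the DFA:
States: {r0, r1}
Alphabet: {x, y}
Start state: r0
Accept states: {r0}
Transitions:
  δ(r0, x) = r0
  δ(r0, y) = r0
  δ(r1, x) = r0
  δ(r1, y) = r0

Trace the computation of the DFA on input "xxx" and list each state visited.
read 'x': r0 → r0
  read 'x': r0 → r0
  read 'x': r0 → r0
r0 -> r0 -> r0 -> r0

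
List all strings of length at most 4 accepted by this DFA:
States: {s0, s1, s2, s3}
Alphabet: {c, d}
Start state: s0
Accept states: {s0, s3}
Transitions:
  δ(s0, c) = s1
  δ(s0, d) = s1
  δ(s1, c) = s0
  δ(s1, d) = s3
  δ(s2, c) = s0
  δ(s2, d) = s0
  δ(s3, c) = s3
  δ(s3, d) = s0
ε, cc, cd, dc, dd, cdc, cdd, ddc, ddd, cccc, cccd, ccdc, ccdd, cdcc, cdcd, dccc, dccd, dcdc, dcdd, ddcc, ddcd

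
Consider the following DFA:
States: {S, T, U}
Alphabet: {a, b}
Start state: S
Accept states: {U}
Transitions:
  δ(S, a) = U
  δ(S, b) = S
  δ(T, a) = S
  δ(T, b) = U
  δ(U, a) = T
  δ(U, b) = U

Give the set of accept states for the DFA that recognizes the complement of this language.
Complement accept states = All states \ Original accept states
= {S, T, U} \ {U}
{S, T}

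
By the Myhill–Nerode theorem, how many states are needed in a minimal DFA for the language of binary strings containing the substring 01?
By Myhill–Nerode, count the distinguishable equivalence classes: three classes — no 0 yet / 0 seen but no 01 / 01 seen.
3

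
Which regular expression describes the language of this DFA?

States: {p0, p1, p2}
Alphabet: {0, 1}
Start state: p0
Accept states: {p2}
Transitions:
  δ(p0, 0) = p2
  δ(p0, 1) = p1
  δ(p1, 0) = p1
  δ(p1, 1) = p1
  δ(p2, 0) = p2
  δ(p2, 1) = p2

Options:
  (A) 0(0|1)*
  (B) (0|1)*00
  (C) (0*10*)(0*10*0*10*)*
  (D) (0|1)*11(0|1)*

Check each option against the DFA on short strings; one disagreement eliminates an option:
  (A) 0(0|1)*: agrees with the DFA on every string of length ≤ 6
  (B) (0|1)*00: on '0' the DFA goes p0 → p2 and accepts (p2 ∈ Accept), but the regex does not match it → eliminate
  (C) (0*10*)(0*10*0*10*)*: on '0' the DFA goes p0 → p2 and accepts (p2 ∈ Accept), but the regex does not match it → eliminate
  (D) (0|1)*11(0|1)*: on '0' the DFA goes p0 → p2 and accepts (p2 ∈ Accept), but the regex does not match it → eliminate
Only (A) is consistent with the DFA.
(A) 0(0|1)*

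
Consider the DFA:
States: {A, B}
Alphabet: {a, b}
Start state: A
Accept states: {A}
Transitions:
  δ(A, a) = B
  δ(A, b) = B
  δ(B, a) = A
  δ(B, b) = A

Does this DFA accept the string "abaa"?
Processing string "abaa":
  A --a--> B
  B --b--> A
  A --a--> B
  B --a--> A
Final state: A
Accept states: {A}
Yes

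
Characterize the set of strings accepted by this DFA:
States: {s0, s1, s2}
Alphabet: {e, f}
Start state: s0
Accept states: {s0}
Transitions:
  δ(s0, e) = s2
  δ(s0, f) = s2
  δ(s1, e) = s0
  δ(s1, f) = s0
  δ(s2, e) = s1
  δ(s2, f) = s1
Testing a few strings:
  'ee' → reject
  'e' → reject
  'efee' → reject
  'eef' → accept
State roles: s0=length ≡ 0 (mod 3); s1=length ≡ 2 (mod 3); s2=length ≡ 1 (mod 3)
All strings over {e,f} whose length is a multiple of 3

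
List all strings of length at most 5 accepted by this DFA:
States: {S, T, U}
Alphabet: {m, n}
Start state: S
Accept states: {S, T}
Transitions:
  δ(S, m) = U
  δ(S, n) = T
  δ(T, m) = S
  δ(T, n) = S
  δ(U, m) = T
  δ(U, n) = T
ε, n, mm, mn, nm, nn, mmm, mmn, mnm, mnn, nmn, nnn, mmmn, mmnn, mnmn, mnnn, nmmm, nmmn, nmnm, nmnn, nnmm, nnmn, nnnm, nnnn, mmmmm, mmmmn, mmmnm, mmmnn, mmnmm, mmnmn, mmnnm, mmnnn, mnmmm, mnmmn, mnmnm, mnmnn, mnnmm, mnnmn, mnnnm, mnnnn, nmmmm, nmmmn, nmmnm, nmmnn, nmnmn, nmnnn, nnmmm, nnmmn, nnmnm, nnmnn, nnnmn, nnnnn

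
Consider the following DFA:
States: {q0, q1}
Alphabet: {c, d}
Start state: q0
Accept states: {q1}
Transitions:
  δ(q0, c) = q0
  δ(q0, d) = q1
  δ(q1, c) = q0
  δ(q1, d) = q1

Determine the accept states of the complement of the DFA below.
Complement accept states = All states \ Original accept states
= {q0, q1} \ {q1}
{q0}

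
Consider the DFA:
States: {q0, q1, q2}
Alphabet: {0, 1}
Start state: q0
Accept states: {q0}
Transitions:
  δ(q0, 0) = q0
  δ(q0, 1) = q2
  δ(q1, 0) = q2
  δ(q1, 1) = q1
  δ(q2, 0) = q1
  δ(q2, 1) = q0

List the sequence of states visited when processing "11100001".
read '1': q0 → q2
  read '1': q2 → q0
  read '1': q0 → q2
  read '0': q2 → q1
  read '0': q1 → q2
  read '0': q2 → q1
  read '0': q1 → q2
  read '1': q2 → q0
q0 -> q2 -> q0 -> q2 -> q1 -> q2 -> q1 -> q2 -> q0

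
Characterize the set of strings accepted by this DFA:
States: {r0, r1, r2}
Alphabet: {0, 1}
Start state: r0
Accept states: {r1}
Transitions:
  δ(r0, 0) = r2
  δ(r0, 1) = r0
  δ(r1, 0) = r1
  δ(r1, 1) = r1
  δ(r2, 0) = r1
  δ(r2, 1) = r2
Testing a few strings:
  '1010' → accept
  '100' → accept
  '000' → accept
  '0001' → accept
State roles: r0=zero 0's seen; r1=≥ two 0's seen; r2=one 0 seen
All binary strings containing at least two 0's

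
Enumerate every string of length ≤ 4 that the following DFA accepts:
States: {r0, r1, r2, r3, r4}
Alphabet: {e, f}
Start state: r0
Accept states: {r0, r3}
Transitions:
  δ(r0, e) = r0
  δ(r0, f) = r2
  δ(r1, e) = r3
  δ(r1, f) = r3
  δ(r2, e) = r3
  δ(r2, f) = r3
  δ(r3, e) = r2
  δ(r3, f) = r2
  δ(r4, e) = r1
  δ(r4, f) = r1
ε, e, ee, fe, ff, eee, efe, eff, eeee, eefe, eeff, feee, feef, fefe, feff, ffee, ffef, fffe, ffff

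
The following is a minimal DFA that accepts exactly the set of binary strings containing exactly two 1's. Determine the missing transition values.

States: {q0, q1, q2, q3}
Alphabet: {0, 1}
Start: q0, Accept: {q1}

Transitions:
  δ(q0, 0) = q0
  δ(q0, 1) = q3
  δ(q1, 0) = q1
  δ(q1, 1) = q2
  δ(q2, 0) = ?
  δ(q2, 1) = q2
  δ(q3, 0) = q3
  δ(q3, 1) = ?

From the language and accept set, identify what each state tracks — q0: zero 1's; q1: two 1's; q2: ≥ three 1's (dead); q3: one 1.
Each missing δ(q, a) is the state matching the new tracked value after reading a.
δ(q2, 0) = q2; δ(q3, 1) = q1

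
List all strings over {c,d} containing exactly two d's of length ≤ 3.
dd, cdd, dcd, ddc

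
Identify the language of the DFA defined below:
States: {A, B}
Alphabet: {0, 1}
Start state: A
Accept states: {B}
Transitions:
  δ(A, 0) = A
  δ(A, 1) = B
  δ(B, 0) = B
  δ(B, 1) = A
Testing a few strings:
  '111' → accept
  '1' → accept
  '000' → reject
  '0' → reject
State roles: A=even number of 1's so far; B=odd number of 1's so far
All binary strings with an odd number of 1's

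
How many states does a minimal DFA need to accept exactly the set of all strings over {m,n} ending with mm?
By Myhill–Nerode, count the distinguishable equivalence classes: 3 classes — one per longest suffix of the input that is a prefix of 'mm' (lengths 0 through 2); only the length-2 class is accepting.
3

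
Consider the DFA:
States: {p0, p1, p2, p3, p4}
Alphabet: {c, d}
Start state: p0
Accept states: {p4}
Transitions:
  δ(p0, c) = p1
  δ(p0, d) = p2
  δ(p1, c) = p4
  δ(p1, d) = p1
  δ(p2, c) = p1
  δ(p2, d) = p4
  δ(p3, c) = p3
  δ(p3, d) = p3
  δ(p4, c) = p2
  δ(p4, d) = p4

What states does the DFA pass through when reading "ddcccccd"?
read 'd': p0 → p2
  read 'd': p2 → p4
  read 'c': p4 → p2
  read 'c': p2 → p1
  read 'c': p1 → p4
  read 'c': p4 → p2
  read 'c': p2 → p1
  read 'd': p1 → p1
p0 -> p2 -> p4 -> p2 -> p1 -> p4 -> p2 -> p1 -> p1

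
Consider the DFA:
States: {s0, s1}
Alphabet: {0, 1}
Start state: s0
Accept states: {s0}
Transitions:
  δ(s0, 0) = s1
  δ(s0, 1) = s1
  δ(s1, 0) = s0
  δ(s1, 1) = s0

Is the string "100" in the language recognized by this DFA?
Processing string "100":
  s0 --1--> s1
  s1 --0--> s0
  s0 --0--> s1
Final state: s1
Accept states: {s0}
No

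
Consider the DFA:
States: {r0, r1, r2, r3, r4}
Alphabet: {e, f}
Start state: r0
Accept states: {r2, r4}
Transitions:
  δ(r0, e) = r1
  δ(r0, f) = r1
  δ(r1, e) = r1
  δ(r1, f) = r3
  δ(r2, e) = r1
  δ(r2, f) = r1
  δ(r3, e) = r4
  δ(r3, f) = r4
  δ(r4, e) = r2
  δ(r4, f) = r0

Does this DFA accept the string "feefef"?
Processing string "feefef":
  r0 --f--> r1
  r1 --e--> r1
  r1 --e--> r1
  r1 --f--> r3
  r3 --e--> r4
  r4 --f--> r0
Final state: r0
Accept states: {r2, r4}
No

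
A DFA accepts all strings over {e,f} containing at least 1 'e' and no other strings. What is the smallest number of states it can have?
By Myhill–Nerode, count the distinguishable equivalence classes: 2 classes — having seen 0, or ≥1 copies of 'e'; any two classes i < j (j ≤ 1) are distinguished by the string e^(1−j), which takes class j to 1 copy (accepted) but leaves class i below 1 (rejected).
2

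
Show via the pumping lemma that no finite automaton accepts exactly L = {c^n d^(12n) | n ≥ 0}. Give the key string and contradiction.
Assume L is regular with pumping length p. Idea: pumping the c-block breaks the 1:12 ratio.
Choose s = c^p d^(12p) (length 13p ≥ p). By the pumping lemma, s = xyz with |xy| ≤ p, |y| > 0, so y = c^k with k ≥ 1. Then xy²z = c^(p+k) d^(12p). For this to be in L we would need 12p = 12(p+k), i.e. 12k = 0, contradicting k ≥ 1. So xy²z ∉ L.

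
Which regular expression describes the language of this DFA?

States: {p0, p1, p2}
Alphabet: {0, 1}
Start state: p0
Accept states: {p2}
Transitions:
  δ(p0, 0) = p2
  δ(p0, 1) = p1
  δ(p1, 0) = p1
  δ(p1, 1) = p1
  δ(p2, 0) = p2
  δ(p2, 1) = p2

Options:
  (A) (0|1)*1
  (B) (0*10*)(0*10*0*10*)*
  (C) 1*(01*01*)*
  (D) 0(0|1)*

Check each option against the DFA on short strings; one disagreement eliminates an option:
  (A) (0|1)*1: on '0' the DFA goes p0 → p2 and accepts (p2 ∈ Accept), but the regex does not match it → eliminate
  (B) (0*10*)(0*10*0*10*)*: on '0' the DFA goes p0 → p2 and accepts (p2 ∈ Accept), but the regex does not match it → eliminate
  (C) 1*(01*01*)*: on ε the DFA stays in p0 and rejects (p0 ∉ Accept), but the regex matches it → eliminate
  (D) 0(0|1)*: agrees with the DFA on every string of length ≤ 6
Only (D) is consistent with the DFA.
(D) 0(0|1)*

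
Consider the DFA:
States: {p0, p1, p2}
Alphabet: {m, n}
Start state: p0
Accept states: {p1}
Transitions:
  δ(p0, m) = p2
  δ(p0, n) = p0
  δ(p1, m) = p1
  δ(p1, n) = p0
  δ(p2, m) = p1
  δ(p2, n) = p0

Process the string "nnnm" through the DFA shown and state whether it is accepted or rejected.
Processing string "nnnm":
  p0 --n--> p0
  p0 --n--> p0
  p0 --n--> p0
  p0 --m--> p2
Final state: p2
Accept states: {p1}
No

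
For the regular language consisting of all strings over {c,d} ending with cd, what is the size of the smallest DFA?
By Myhill–Nerode, count the distinguishable equivalence classes: 3 classes — one per longest suffix of the input that is a prefix of 'cd' (lengths 0 through 2); only the length-2 class is accepting.
3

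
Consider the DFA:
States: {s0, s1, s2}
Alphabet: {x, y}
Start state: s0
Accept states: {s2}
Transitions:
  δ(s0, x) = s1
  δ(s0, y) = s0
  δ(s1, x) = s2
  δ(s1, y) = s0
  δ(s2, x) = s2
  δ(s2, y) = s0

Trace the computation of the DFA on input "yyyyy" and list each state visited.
read 'y': s0 → s0
  read 'y': s0 → s0
  read 'y': s0 → s0
  read 'y': s0 → s0
  read 'y': s0 → s0
s0 -> s0 -> s0 -> s0 -> s0 -> s0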